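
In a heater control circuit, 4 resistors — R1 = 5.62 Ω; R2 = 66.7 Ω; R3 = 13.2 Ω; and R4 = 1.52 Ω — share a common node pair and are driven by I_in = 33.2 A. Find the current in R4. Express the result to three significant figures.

ΣG = 1/5.62 + 1/66.7 + 1/13.2 + 1/1.52 = 0.9266.
Current divider: I(R4) = I_in · G_k/ΣG = 33.2 × (0.6579/0.9266) = 33.2 × 0.7100 = 23.57 A.

I ≈ 23.6 A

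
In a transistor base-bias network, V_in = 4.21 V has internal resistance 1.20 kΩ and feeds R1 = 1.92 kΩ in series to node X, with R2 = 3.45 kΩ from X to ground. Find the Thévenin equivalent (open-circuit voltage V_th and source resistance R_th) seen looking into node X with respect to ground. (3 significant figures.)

V_th ≈ 2.21 V, R_th ≈ 1.64 kΩ

R1' = 1.20 + 1.92 = 3.120 kΩ (source resistance + R1).
Open-circuit (no load on X): V_th = V_in · R2/(R1' + R2) = 4.21 × 3.45/(3.120 + 3.45) = 2.211 V.
Looking into X with the source shorted: R_th = R1'·R2/(R1'+R2) = 3.120 × 3.45/6.570 = 1.638 kΩ.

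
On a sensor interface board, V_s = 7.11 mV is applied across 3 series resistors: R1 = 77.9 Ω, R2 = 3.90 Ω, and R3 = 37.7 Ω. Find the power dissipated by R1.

P ≈ 0.276 µW

The common current is I = 7.11/119.5 = 0.05950 mA.
V(R1) = I·R = 4.635 mV; P = V·I = 4.635 × 0.05950 = 0.2758 µW.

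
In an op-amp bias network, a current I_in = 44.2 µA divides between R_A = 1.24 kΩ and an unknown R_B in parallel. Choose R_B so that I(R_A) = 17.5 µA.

R_B ≈ 0.813 kΩ

The fraction through R_A equals R_B/(R_A+R_B).
17.5/44.2 = R_B/(R_A + R_B) → R_B = R_A · (0.3959)/(1 − 0.3959) = 1.24 × 0.6554 = 0.8127 kΩ.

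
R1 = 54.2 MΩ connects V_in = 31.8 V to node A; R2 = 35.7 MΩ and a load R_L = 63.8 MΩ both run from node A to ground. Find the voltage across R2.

V_out ≈ 9.44 V

R2 ‖ R_L = (35.7 × 63.8)/(35.7 + 63.8) = 22.89 MΩ.
Voltage divider with the loaded lower leg: V_out = 31.8 × 22.89/(54.2 + 22.89) = 31.8 × 0.2969 = 9.443 V.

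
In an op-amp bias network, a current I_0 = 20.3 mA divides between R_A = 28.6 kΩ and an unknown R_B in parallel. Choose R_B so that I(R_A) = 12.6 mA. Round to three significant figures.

In a two-way split, I_A/I_0 = R_B/(R_A + R_B).
12.6/20.3 = R_B/(R_A + R_B) → R_B = R_A · (0.6207)/(1 − 0.6207) = 28.6 × 1.636 = 46.80 kΩ.

R_B ≈ 46.8 kΩ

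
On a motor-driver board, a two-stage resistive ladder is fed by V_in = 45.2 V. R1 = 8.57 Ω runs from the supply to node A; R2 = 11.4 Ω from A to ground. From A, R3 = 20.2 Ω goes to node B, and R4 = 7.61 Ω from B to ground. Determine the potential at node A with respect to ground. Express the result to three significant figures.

V_A ≈ 21.9 V

Node A sees R2 in parallel with the series input of stage 2, R3 + R4 = 27.81 Ω.
R2 ‖ (R3+R4) = 8.086 Ω.
First divider: V_A = V_in · 8.086/(8.57 + 8.086) = 21.94 V.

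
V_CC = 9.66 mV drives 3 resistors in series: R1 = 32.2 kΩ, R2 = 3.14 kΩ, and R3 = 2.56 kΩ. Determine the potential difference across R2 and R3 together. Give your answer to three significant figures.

V ≈ 1.45 mV

Total series resistance ΣR = 32.2 + 3.14 + 2.56 = 37.90 kΩ.
R_{R2..R3} = 3.14 + 2.56 = 5.700 kΩ.
Voltage divider: V = V_CC · (5.700 / 37.90) = 9.66 × 0.1504 = 1.453 mV.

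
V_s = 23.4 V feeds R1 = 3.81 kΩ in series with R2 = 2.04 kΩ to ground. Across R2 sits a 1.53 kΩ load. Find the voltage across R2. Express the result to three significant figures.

V_out ≈ 4.37 V

First combine the lower leg with the load: R2 ‖ R_L = 0.8743 kΩ.
Now apply the divider: V_out = 23.4 × 0.1866 = 4.367 V.
(Unloaded it would be 8.16 V; the load pulls it down.)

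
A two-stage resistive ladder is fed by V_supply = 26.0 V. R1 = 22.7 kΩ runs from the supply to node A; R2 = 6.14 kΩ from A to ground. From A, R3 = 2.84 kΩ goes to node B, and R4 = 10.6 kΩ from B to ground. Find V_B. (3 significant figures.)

V_B ≈ 3.21 V

Looking into the second stage from A: R3 + R4 = 13.44 kΩ appears in parallel with R2.
Effective lower resistance at A: R2 ‖ 13.44 = 4.215 kΩ.
V_A = 26.0 × 4.215/(22.7 + 4.215) = 4.071 V.
Then the unloaded second divider: V_B = V_A × R4/(R3+R4) = 4.071 × 0.7887 = 3.211 V.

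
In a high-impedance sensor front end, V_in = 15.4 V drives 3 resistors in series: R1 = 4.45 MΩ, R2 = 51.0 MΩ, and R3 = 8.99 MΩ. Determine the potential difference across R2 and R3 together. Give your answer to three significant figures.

V ≈ 14.3 V

Series total: ΣR = 4.45 + 51.0 + 8.99 = 64.44 MΩ.
R_{R2..R3} = 51.0 + 8.99 = 59.99 MΩ.
Voltage divider: V = V_in · (59.99 / 64.44) = 15.4 × 0.9309 = 14.34 V.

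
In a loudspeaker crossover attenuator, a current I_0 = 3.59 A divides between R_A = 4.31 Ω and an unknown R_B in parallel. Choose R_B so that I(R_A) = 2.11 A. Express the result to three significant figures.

R_B ≈ 6.14 Ω

In a two-way split, I_A/I_0 = R_B/(R_A + R_B).
With f = 0.5877, R_B = R_A · f/(1−f) = 4.31 × 1.426 = 6.145 Ω.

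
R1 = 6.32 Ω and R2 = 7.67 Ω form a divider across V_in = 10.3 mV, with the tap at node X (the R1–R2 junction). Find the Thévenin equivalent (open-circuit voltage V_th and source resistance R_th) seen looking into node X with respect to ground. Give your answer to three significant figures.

V_th ≈ 5.65 mV, R_th ≈ 3.46 Ω

With X open, the divider is unloaded: V_th = 10.3 × 7.67/13.99 = 5.647 mV.
Zeroing V_in shorts the top of R1 to ground, so R_th = R1 ‖ R2 = 3.465 Ω.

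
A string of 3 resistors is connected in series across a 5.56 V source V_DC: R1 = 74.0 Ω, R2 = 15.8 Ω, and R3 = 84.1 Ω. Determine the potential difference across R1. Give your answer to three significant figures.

Series total: ΣR = 74.0 + 15.8 + 84.1 = 173.9 Ω.
Voltage divider: V = V_DC · (74.00 / 173.9) = 5.56 × 0.4255 = 2.366 V.

V ≈ 2.37 V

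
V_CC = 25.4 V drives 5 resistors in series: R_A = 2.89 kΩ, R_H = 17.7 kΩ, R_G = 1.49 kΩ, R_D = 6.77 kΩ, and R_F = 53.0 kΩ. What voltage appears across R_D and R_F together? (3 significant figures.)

ΣR = 2.89 + 17.7 + 1.49 + 6.77 + 53.0 = 81.85 kΩ.
R_{R_D..R_F} = 6.77 + 53.0 = 59.77 kΩ.
Voltage divider: V = V_CC · (59.77 / 81.85) = 25.4 × 0.7302 = 18.55 V.

V ≈ 18.5 V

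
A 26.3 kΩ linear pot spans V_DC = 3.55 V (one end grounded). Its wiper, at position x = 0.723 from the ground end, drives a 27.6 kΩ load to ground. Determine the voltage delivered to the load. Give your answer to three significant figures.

Split the track: R_lower = x·R_p = 19.01 kΩ, R_upper = (1−x)·R_p = 7.285 kΩ.
R_L loads the lower segment: effective lower R = 11.26 kΩ.
Then V_out = V_DC · 11.26/(7.285 + 11.26) = 2.155 V.
(Unloaded: V_out = x·V_DC = 2.57 V.)

V_out ≈ 2.16 V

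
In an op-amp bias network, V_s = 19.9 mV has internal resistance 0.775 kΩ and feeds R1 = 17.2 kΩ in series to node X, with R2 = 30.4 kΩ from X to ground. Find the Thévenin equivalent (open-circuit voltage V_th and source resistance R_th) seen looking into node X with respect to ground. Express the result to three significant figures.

V_th ≈ 12.5 mV, R_th ≈ 11.3 kΩ

R1' = 0.775 + 17.2 = 17.97 kΩ (source resistance + R1).
With X open, the divider is unloaded: V_th = 19.9 × 30.4/48.38 = 12.51 mV.
With V_s suppressed (replaced by a short), R_th = R1' ‖ R2 = (17.97 × 30.4)/(17.97 + 30.4) = 11.30 kΩ.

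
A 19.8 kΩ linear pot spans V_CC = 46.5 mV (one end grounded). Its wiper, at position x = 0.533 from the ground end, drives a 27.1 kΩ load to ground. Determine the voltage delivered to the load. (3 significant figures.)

V_out ≈ 21.0 mV

The pot divides into 9.247 kΩ above the wiper and 10.55 kΩ below.
(x·R_p) ‖ R_L = 7.596 kΩ.
Loaded-divider output: V_out = 46.5 × 0.4510 = 20.97 mV.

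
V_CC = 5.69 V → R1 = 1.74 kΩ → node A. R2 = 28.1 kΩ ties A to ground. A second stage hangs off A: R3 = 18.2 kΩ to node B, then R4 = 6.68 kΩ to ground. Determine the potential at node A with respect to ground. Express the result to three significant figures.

V_A ≈ 5.03 V

Node A sees R2 in parallel with the series input of stage 2, R3 + R4 = 24.88 kΩ.
R2 ‖ (R3+R4) = 13.20 kΩ.
So V_A = 5.69 × 0.8835 = 5.027 V.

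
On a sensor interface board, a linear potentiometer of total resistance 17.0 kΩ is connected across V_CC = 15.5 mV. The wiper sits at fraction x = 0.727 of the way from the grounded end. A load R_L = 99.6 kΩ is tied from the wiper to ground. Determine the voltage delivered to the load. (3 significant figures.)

V_out ≈ 10.9 mV

Split the track: R_lower = x·R_p = 12.36 kΩ, R_upper = (1−x)·R_p = 4.641 kΩ.
(x·R_p) ‖ R_L = 10.99 kΩ.
Loaded-divider output: V_out = 15.5 × 0.7032 = 10.90 mV.
(Unloaded: V_out = x·V_CC = 11.3 mV.)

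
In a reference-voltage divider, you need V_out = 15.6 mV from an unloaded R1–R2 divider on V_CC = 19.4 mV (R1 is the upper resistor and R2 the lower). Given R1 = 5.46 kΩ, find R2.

Required fraction k = V_out/V_CC = 0.8041.
Rearranging, R2 = R1·k/(1−k) = 5.46 × 4.105 = 22.41 kΩ.

R2 ≈ 22.4 kΩ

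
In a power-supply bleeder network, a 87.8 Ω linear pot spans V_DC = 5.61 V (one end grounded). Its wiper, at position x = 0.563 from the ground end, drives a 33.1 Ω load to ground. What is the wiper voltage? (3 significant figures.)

Split the track: R_lower = x·R_p = 49.43 Ω, R_upper = (1−x)·R_p = 38.37 Ω.
R_L loads the lower segment: effective lower R = 19.82 Ω.
Then V_out = V_DC · 19.82/(38.37 + 19.82) = 1.911 V.
(Unloaded: V_out = x·V_DC = 3.16 V.)

V_out ≈ 1.91 V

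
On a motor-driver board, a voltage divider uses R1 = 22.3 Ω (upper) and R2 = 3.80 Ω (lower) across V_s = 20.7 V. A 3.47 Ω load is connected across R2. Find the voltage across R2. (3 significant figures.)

First combine the lower leg with the load: R2 ‖ R_L = 1.814 Ω.
Voltage divider with the loaded lower leg: V_out = 20.7 × 1.814/(22.3 + 1.814) = 20.7 × 0.07522 = 1.557 V.
(Unloaded it would be 3.01 V; the load pulls it down.)

V_out ≈ 1.56 V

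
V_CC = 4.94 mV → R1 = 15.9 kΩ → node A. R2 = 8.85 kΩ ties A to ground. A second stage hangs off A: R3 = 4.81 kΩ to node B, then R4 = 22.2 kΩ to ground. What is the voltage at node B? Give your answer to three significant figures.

V_B ≈ 1.20 mV

The second stage (R3 + R4 = 27.01 kΩ) loads node A in parallel with R2.
R2 ‖ (R3+R4) = 6.666 kΩ.
So V_A = 4.94 × 0.2954 = 1.459 mV.
V_B = V_A × 0.8219 = 1.199 mV.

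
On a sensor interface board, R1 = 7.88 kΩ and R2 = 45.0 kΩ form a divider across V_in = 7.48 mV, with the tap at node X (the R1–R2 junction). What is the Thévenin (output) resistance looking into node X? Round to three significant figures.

With V_in suppressed (replaced by a short), R_th = R1 ‖ R2 = (7.880 × 45.0)/(7.880 + 45.0) = 6.706 kΩ.

R_th ≈ 6.71 kΩ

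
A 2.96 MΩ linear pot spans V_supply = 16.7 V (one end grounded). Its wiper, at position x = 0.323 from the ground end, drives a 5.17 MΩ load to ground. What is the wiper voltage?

V_out ≈ 4.79 V

Lower segment x·R_p = 0.9561 MΩ; upper segment (1−x)·R_p = 2.004 MΩ.
(x·R_p) ‖ R_L = 0.8069 MΩ.
V_out = 16.7 × 0.8069/(2.004 + 0.8069) = 4.794 V.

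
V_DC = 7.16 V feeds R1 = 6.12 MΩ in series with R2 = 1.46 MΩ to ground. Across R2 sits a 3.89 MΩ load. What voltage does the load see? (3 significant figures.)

The load sits in parallel with R2, giving an effective lower resistance R2' = R2·R_L/(R2+R_L) = 1.062 MΩ.
Now apply the divider: V_out = 7.16 × 0.1478 = 1.058 V.
(Unloaded it would be 1.38 V; the load pulls it down.)

V_out ≈ 1.06 V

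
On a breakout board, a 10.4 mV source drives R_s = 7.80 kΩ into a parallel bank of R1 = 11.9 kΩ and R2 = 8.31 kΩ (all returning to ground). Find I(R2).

I ≈ 0.482 µA

Parallel bank: R_p = 1/(1/11.9 + 1/8.31) = 4.893 kΩ.
Node voltage V_A = V_in · R_p/(R_s + R_p) = 10.4 × 0.3855 = 4.009 mV.
Branch current I = V_A/R2 = 4.009/8.31 = 0.4824 µA.
(Check via current divider: I_total = 0.8193 µA; share G_k/ΣG = 0.5888 → same result.)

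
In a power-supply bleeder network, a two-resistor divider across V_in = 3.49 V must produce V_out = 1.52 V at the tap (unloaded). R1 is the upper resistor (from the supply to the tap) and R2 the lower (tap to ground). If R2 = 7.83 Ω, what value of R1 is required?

R1 ≈ 10.1 Ω

Required fraction k = V_out/V_in = 0.4355.
So R1 = R2 · (V_in/V_out − 1) = 7.83 × (3.49/1.52 − 1) = 7.83 × 1.296 = 10.15 Ω.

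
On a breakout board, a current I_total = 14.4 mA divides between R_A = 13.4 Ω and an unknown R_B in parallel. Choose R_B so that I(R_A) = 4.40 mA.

Two-branch current divider: I_A = I_total · R_B/(R_A + R_B).
4.40/14.4 = R_B/(R_A + R_B) → R_B = R_A · (0.3056)/(1 − 0.3056) = 13.4 × 0.4400 = 5.896 Ω.

R_B ≈ 5.90 Ω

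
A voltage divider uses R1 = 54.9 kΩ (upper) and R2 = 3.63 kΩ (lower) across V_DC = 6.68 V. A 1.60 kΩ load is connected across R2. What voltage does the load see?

V_out ≈ 0.132 V

First combine the lower leg with the load: R2 ‖ R_L = 1.111 kΩ.
Now apply the divider: V_out = 6.68 × 0.01983 = 0.1324 V.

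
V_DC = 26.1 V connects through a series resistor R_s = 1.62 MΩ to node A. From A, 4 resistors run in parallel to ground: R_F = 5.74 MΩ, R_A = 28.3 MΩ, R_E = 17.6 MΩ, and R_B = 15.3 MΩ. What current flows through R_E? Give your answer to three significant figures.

Combine the parallel branches: R_p = (1/5.74 + 1/28.3 + 1/17.6 + 1/15.3)⁻¹ = 3.015 MΩ.
Node voltage V_A = V_DC · R_p/(R_s + R_p) = 26.1 × 0.6504 = 16.98 V.
Branch current I = V_A/R_E = 16.98/17.6 = 0.9646 µA.

I ≈ 0.965 µA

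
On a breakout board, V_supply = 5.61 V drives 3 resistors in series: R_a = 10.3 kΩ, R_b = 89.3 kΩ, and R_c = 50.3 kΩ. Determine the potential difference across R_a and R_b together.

V ≈ 3.73 V

Total series resistance ΣR = 10.3 + 89.3 + 50.3 = 149.9 kΩ.
R_{R_a..R_b} = 10.3 + 89.3 = 99.60 kΩ.
By the voltage-divider rule, V = 5.61 × 99.60/149.9 = 3.728 V.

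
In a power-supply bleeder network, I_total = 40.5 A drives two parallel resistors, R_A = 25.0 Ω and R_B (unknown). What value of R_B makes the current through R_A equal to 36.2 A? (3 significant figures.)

In a two-way split, I_A/I_total = R_B/(R_A + R_B).
36.2/40.5 = R_B/(R_A + R_B) → R_B = R_A · (0.8938)/(1 − 0.8938) = 25.0 × 8.419 = 210.5 Ω.

R_B ≈ 210 Ω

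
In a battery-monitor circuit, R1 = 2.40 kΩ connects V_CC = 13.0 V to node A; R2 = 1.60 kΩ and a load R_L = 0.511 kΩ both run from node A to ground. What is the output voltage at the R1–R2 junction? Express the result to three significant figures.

V_out ≈ 1.81 V

R2 ‖ R_L = (1.60 × 0.511)/(1.60 + 0.511) = 0.3873 kΩ.
Now apply the divider: V_out = 13.0 × 0.1390 = 1.806 V.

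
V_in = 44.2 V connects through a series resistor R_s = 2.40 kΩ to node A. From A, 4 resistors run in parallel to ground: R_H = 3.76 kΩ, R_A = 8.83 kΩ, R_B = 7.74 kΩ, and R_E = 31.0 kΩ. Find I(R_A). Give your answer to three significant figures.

Equivalent of the parallel group: R_p = 1.850 kΩ.
V_A by voltage divider: V_A = 44.2 × 1.850/(2.40 + 1.850) = 19.24 V.
I(R_A) = V_A / R_A = 19.24/8.83 = 2.179 mA.

I ≈ 2.18 mA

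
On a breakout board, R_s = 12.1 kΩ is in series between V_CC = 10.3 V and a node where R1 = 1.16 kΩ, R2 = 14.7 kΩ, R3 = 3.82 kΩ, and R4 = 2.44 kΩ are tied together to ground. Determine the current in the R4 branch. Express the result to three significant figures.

Combine the parallel branches: R_p = (1/1.16 + 1/14.7 + 1/3.82 + 1/2.44)⁻¹ = 0.6243 kΩ.
V_A by voltage divider: V_A = 10.3 × 0.6243/(12.1 + 0.6243) = 0.5054 V.
I(R4) = V_A / R4 = 0.5054/2.44 = 0.2071 mA.

I ≈ 0.207 mA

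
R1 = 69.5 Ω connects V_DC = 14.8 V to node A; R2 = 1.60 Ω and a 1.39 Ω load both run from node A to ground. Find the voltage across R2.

V_out ≈ 0.157 V

The load sits in parallel with R2, giving an effective lower resistance R2' = R2·R_L/(R2+R_L) = 0.7438 Ω.
Now apply the divider: V_out = 14.8 × 0.01059 = 0.1567 V.
(Unloaded it would be 0.333 V; the load pulls it down.)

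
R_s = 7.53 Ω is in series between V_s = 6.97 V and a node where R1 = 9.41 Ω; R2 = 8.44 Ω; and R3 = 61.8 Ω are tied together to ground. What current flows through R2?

Combine the parallel branches: R_p = (1/9.41 + 1/8.44 + 1/61.8)⁻¹ = 4.151 Ω.
Node voltage V_A = V_s · R_p/(R_s + R_p) = 6.97 × 0.3553 = 2.477 V.
I(R2) = V_A / R2 = 2.477/8.44 = 0.2934 A.

I ≈ 0.293 A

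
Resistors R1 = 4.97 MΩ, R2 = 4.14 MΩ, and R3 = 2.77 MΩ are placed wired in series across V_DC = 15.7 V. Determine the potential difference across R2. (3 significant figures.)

Series total: ΣR = 4.97 + 4.14 + 2.77 = 11.88 MΩ.
V = V_DC · R/ΣR = 15.7 × 0.3485 = 5.471 V.

V ≈ 5.47 V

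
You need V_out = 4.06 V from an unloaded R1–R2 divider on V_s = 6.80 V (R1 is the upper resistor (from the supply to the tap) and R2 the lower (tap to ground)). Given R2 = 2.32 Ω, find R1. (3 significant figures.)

R1 ≈ 1.57 Ω

The divider ratio is R2/(R1+R2) = 4.06/6.80 = 0.5971.
R1 = R2·(1/k − 1) = 2.32 × 0.6749 = 1.566 Ω.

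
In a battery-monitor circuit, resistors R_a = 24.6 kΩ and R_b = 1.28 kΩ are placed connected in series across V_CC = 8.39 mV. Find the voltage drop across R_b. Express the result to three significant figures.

ΣR = 24.6 + 1.28 = 25.88 kΩ.
By the voltage-divider rule, V = 8.39 × 1.280/25.88 = 0.4150 mV.

V ≈ 0.415 mV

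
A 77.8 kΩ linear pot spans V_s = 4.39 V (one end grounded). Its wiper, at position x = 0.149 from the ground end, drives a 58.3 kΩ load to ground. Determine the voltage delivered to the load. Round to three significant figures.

The pot divides into 66.21 kΩ above the wiper and 11.59 kΩ below.
R_L loads the lower segment: effective lower R = 9.670 kΩ.
Then V_out = V_s · 9.670/(66.21 + 9.670) = 0.5594 V.

V_out ≈ 0.559 V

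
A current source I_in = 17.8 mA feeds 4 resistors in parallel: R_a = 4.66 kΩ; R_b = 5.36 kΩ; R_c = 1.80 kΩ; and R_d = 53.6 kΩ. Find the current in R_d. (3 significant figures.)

ΣG = 1/4.66 + 1/5.36 + 1/1.80 + 1/53.6 = 0.9754.
By the current-divider rule, I = I_in · G_k/ΣG = 17.8 × 0.01913 = 0.3405 mA.

I ≈ 0.340 mA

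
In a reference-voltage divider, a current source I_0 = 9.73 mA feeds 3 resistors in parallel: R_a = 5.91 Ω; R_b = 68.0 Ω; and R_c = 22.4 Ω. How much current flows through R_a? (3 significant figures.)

I ≈ 7.20 mA

Conductances: ΣG = 1/5.91 + 1/68.0 + 1/22.4 = 0.2286 (1/Ω).
R_a takes the fraction G_k/ΣG = 0.1692/0.2286 = 0.7403, so I = 9.73 × 0.7403 = 7.203 mA.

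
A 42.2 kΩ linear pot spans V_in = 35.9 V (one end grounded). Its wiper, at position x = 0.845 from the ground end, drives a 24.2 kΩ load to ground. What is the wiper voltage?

V_out ≈ 24.7 V

Lower segment x·R_p = 35.66 kΩ; upper segment (1−x)·R_p = 6.541 kΩ.
R_L loads the lower segment: effective lower R = 14.42 kΩ.
V_out = 35.9 × 14.42/(6.541 + 14.42) = 24.70 V.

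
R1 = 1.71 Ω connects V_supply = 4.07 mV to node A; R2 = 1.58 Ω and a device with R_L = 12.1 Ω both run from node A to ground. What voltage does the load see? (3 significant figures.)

V_out ≈ 1.83 mV

The load sits in parallel with R2, giving an effective lower resistance R2' = R2·R_L/(R2+R_L) = 1.398 Ω.
Now apply the divider: V_out = 4.07 × 0.4497 = 1.830 mV.
(Unloaded it would be 1.95 mV; the load pulls it down.)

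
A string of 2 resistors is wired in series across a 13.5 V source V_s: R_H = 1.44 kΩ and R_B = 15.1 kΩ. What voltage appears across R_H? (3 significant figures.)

Total series resistance ΣR = 1.44 + 15.1 = 16.54 kΩ.
V = V_s · R/ΣR = 13.5 × 0.08706 = 1.175 V.

V ≈ 1.18 V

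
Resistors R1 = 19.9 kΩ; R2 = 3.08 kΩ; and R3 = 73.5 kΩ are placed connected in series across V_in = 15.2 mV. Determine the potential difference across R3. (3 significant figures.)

Series total: ΣR = 19.9 + 3.08 + 73.5 = 96.48 kΩ.
Voltage divider: V = V_in · (73.50 / 96.48) = 15.2 × 0.7618 = 11.58 mV.

V ≈ 11.6 mV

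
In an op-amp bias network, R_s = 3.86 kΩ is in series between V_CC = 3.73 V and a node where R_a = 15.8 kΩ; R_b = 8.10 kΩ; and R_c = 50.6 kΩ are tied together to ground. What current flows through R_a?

Parallel bank: R_p = 1/(1/15.8 + 1/8.10 + 1/50.6) = 4.842 kΩ.
Node voltage V_A = V_CC · R_p/(R_s + R_p) = 3.73 × 0.5564 = 2.076 V.
I(R_a) = V_A / R_a = 2.076/15.8 = 0.1314 mA.
(Equivalently: I_total = 0.4286 mA, then current-divider fraction G_k/ΣG = 0.3065.)

I ≈ 0.131 mA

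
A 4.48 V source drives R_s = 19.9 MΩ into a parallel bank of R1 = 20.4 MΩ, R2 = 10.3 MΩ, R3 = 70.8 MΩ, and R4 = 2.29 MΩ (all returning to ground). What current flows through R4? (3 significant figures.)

Parallel bank: R_p = 1/(1/20.4 + 1/10.3 + 1/70.8 + 1/2.29) = 1.675 MΩ.
V_A by voltage divider: V_A = 4.48 × 1.675/(19.9 + 1.675) = 0.3479 V.
Branch current I = V_A/R4 = 0.3479/2.29 = 0.1519 µA.
(Check via current divider: I_total = 0.2076 µA; share G_k/ΣG = 0.7316 → same result.)

I ≈ 0.152 µA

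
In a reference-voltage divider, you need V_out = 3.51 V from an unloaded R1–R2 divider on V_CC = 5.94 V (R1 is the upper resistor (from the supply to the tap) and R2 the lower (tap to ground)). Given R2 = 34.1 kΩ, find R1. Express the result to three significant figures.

R1 ≈ 23.6 kΩ

Required fraction k = V_out/V_CC = 0.5909.
R1 = R2·(1/k − 1) = 34.1 × 0.6923 = 23.61 kΩ.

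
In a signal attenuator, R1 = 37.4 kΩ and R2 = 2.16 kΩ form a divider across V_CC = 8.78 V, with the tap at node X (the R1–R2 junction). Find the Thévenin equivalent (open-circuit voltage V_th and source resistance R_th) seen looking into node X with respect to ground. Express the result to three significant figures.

V_th is the unloaded tap voltage: V_CC · R2/(R1+R2) = 8.78 × 0.05460 = 0.4794 V.
Zeroing V_CC shorts the top of R1 to ground, so R_th = R1 ‖ R2 = 2.042 kΩ.

V_th ≈ 0.479 V, R_th ≈ 2.04 kΩ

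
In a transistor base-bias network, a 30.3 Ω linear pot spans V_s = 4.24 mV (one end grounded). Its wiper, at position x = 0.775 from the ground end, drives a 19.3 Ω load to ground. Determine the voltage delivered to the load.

V_out ≈ 2.58 mV

Lower segment x·R_p = 23.48 Ω; upper segment (1−x)·R_p = 6.817 Ω.
Lower segment in parallel with the load: 23.48 ‖ 19.3 = 10.59 Ω.
Loaded-divider output: V_out = 4.24 × 0.6084 = 2.580 mV.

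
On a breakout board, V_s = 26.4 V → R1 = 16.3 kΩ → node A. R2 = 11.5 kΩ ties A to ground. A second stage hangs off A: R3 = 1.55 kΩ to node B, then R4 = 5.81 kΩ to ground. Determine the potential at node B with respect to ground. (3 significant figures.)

The second stage (R3 + R4 = 7.360 kΩ) loads node A in parallel with R2.
R2 ‖ (R3+R4) = 4.488 kΩ.
V_A = 26.4 × 4.488/(16.3 + 4.488) = 5.699 V.
Then the unloaded second divider: V_B = V_A × R4/(R3+R4) = 5.699 × 0.7894 = 4.499 V.

V_B ≈ 4.50 V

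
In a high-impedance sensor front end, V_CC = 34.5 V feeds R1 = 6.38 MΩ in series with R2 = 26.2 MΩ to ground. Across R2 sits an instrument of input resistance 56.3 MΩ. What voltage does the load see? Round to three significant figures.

The load sits in parallel with R2, giving an effective lower resistance R2' = R2·R_L/(R2+R_L) = 17.88 MΩ.
Now apply the divider: V_out = 34.5 × 0.7370 = 25.43 V.
(Unloaded it would be 27.7 V; the load pulls it down.)

V_out ≈ 25.4 V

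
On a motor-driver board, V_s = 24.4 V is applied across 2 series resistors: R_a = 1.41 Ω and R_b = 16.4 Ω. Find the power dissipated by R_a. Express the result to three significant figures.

P ≈ 2.65 W

ΣR = 17.81 Ω → I = 24.4/17.81 = 1.370 A.
P = I²R = 1.877 × 1.41 = 2.646 W.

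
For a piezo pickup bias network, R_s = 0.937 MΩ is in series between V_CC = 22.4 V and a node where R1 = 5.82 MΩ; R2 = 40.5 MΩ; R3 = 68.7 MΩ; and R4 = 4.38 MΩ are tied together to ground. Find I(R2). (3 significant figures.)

I ≈ 0.392 µA

Parallel bank: R_p = 1/(1/5.82 + 1/40.5 + 1/68.7 + 1/4.38) = 2.276 MΩ.
V_A by voltage divider: V_A = 22.4 × 2.276/(0.937 + 2.276) = 15.87 V.
Branch current I = V_A/R2 = 15.87/40.5 = 0.3918 µA.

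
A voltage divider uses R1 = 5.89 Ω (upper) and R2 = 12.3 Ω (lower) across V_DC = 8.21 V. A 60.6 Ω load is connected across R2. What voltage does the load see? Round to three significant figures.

V_out ≈ 5.21 V

The load sits in parallel with R2, giving an effective lower resistance R2' = R2·R_L/(R2+R_L) = 10.22 Ω.
Now apply the divider: V_out = 8.21 × 0.6345 = 5.209 V.
(Unloaded it would be 5.55 V; the load pulls it down.)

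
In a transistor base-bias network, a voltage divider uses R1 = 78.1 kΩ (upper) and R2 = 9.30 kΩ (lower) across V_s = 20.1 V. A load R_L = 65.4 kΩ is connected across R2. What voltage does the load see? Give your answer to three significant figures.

V_out ≈ 1.90 V

The load sits in parallel with R2, giving an effective lower resistance R2' = R2·R_L/(R2+R_L) = 8.142 kΩ.
Voltage divider with the loaded lower leg: V_out = 20.1 × 8.142/(78.1 + 8.142) = 20.1 × 0.09441 = 1.898 V.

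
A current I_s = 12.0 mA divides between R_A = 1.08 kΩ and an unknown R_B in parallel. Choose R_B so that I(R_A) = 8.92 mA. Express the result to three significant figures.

The fraction through R_A equals R_B/(R_A+R_B).
8.92/12.0 = R_B/(R_A + R_B) → R_B = R_A · (0.7433)/(1 − 0.7433) = 1.08 × 2.896 = 3.128 kΩ.

R_B ≈ 3.13 kΩ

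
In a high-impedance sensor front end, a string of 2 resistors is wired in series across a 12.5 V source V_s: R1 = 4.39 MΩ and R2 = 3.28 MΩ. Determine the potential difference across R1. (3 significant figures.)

V ≈ 7.15 V

ΣR = 4.39 + 3.28 = 7.670 MΩ.
V = V_s · R/ΣR = 12.5 × 0.5724 = 7.154 V.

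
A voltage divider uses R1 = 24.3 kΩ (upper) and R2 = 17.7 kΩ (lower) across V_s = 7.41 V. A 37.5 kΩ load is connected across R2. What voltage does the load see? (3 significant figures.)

R2 ‖ R_L = (17.7 × 37.5)/(17.7 + 37.5) = 12.02 kΩ.
Now apply the divider: V_out = 7.41 × 0.3310 = 2.453 V.

V_out ≈ 2.45 V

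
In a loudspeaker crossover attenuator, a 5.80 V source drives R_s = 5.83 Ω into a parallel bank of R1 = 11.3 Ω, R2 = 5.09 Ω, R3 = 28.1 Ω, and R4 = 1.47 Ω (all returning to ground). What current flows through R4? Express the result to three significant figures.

Combine the parallel branches: R_p = (1/11.3 + 1/5.09 + 1/28.1 + 1/1.47)⁻¹ = 0.9992 Ω.
V_A = 5.80 × 0.9992/6.829 = 0.8486 V.
Branch current I = V_A/R4 = 0.8486/1.47 = 0.5773 A.

I ≈ 0.577 A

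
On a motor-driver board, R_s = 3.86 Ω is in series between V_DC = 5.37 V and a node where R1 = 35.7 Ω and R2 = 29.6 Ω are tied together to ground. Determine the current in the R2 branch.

I ≈ 0.146 A

Parallel bank: R_p = 1/(1/35.7 + 1/29.6) = 16.18 Ω.
V_A = 5.37 × 16.18/20.04 = 4.336 V.
Branch current I = V_A/R2 = 4.336/29.6 = 0.1465 A.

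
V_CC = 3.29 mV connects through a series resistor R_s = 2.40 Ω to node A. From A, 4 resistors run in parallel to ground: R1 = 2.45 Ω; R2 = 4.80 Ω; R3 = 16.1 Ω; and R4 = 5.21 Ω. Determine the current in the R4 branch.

I ≈ 0.204 mA

Equivalent of the parallel group: R_p = 1.149 Ω.
V_A = 3.29 × 1.149/3.549 = 1.065 mV.
I(R4) = V_A / R4 = 1.065/5.21 = 0.2044 mA.
(Equivalently: I_total = 0.9271 mA, then current-divider fraction G_k/ΣG = 0.2205.)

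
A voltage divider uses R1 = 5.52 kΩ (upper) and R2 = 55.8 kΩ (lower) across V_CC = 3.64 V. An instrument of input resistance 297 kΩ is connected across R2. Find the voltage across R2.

The load sits in parallel with R2, giving an effective lower resistance R2' = R2·R_L/(R2+R_L) = 46.97 kΩ.
Voltage divider with the loaded lower leg: V_out = 3.64 × 46.97/(5.52 + 46.97) = 3.64 × 0.8948 = 3.257 V.

V_out ≈ 3.26 V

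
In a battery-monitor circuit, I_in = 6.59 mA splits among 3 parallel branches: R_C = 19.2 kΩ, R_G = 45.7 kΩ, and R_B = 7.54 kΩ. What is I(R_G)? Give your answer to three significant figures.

ΣG = 1/19.2 + 1/45.7 + 1/7.54 = 0.2066.
Current divider: I(R_G) = I_in · G_k/ΣG = 6.59 × (0.02188/0.2066) = 6.59 × 0.1059 = 0.6980 mA.

I ≈ 0.698 mA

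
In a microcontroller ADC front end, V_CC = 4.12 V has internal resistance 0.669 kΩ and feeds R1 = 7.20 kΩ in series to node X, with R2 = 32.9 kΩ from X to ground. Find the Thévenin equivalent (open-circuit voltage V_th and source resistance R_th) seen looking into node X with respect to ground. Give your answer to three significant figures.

R1' = 0.669 + 7.20 = 7.869 kΩ (source resistance + R1).
V_th is the unloaded tap voltage: V_CC · R2/(R1'+R2) = 4.12 × 0.8070 = 3.325 V.
Looking into X with the source shorted: R_th = R1'·R2/(R1'+R2) = 7.869 × 32.9/40.77 = 6.350 kΩ.

V_th ≈ 3.32 V, R_th ≈ 6.35 kΩ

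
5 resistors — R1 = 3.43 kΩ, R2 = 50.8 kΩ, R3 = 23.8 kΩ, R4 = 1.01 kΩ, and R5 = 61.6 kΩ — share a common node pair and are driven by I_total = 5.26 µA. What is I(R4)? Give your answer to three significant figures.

Total conductance ΣG = 1/3.43 + 1/50.8 + 1/23.8 + 1/1.01 + 1/61.6 = 1.360 (units of 1/kΩ).
Current divider: I(R4) = I_total · G_k/ΣG = 5.26 × (0.9901/1.360) = 5.26 × 0.7282 = 3.831 µA.

I ≈ 3.83 µA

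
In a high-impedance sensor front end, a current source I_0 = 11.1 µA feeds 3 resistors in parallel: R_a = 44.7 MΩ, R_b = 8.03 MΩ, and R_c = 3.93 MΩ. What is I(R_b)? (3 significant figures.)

Total conductance ΣG = 1/44.7 + 1/8.03 + 1/3.93 = 0.4014 (units of 1/MΩ).
R_b takes the fraction G_k/ΣG = 0.1245/0.4014 = 0.3103, so I = 11.1 × 0.3103 = 3.444 µA.

I ≈ 3.44 µA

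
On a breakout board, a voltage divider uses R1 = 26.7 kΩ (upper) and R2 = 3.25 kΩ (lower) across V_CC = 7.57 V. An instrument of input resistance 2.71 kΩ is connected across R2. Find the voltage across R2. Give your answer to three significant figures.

V_out ≈ 0.397 V

R2 ‖ R_L = (3.25 × 2.71)/(3.25 + 2.71) = 1.478 kΩ.
Now apply the divider: V_out = 7.57 × 0.05244 = 0.3970 V.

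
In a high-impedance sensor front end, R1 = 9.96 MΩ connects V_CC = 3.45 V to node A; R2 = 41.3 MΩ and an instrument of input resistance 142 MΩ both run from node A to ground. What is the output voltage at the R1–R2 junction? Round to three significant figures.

V_out ≈ 2.63 V

The load sits in parallel with R2, giving an effective lower resistance R2' = R2·R_L/(R2+R_L) = 31.99 MΩ.
Then V_out = V_CC · R2'/(R1 + R2') = 3.45 × 31.99/41.95 = 2.631 V.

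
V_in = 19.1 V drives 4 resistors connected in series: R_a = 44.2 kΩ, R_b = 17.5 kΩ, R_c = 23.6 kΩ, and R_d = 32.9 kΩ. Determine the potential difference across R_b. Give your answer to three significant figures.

Series total: ΣR = 44.2 + 17.5 + 23.6 + 32.9 = 118.2 kΩ.
V = V_in · R/ΣR = 19.1 × 0.1481 = 2.828 V.

V ≈ 2.83 V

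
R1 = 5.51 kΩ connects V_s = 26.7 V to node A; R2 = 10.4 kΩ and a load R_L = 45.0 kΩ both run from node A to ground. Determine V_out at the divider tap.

V_out ≈ 16.2 V

First combine the lower leg with the load: R2 ‖ R_L = 8.448 kΩ.
Then V_out = V_s · R2'/(R1 + R2') = 26.7 × 8.448/13.96 = 16.16 V.
(Unloaded it would be 17.5 V; the load pulls it down.)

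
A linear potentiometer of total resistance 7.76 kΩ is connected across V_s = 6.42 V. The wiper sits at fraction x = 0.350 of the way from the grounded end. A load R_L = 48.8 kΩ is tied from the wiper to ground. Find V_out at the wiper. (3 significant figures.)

The pot divides into 5.044 kΩ above the wiper and 2.716 kΩ below.
(x·R_p) ‖ R_L = 2.573 kΩ.
Loaded-divider output: V_out = 6.42 × 0.3378 = 2.169 V.
(Unloaded: V_out = x·V_s = 2.25 V.)

V_out ≈ 2.17 V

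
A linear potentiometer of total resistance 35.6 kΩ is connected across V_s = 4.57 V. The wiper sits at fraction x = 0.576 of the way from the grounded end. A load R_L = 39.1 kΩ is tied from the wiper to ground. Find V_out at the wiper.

Split the track: R_lower = x·R_p = 20.51 kΩ, R_upper = (1−x)·R_p = 15.09 kΩ.
R_L loads the lower segment: effective lower R = 13.45 kΩ.
Loaded-divider output: V_out = 4.57 × 0.4712 = 2.153 V.
(Unloaded: V_out = x·V_s = 2.63 V.)

V_out ≈ 2.15 V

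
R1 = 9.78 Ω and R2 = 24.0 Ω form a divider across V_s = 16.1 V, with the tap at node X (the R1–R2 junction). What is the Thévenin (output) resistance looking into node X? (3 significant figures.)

Looking into X with the source shorted: R_th = R1·R2/(R1+R2) = 9.780 × 24.0/33.78 = 6.948 Ω.

R_th ≈ 6.95 Ω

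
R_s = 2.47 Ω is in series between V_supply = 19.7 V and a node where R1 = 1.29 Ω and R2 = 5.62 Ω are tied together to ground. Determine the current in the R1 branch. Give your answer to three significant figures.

Parallel bank: R_p = 1/(1/1.29 + 1/5.62) = 1.049 Ω.
V_A = 19.7 × 1.049/3.519 = 5.873 V.
Branch current I = V_A/R1 = 5.873/1.29 = 4.553 A.
(Check via current divider: I_total = 5.598 A; share G_k/ΣG = 0.8133 → same result.)

I ≈ 4.55 A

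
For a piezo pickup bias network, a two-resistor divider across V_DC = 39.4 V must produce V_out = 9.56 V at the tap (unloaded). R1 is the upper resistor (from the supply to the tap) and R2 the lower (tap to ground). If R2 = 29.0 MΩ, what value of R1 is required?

Required fraction k = V_out/V_DC = 0.2426.
So R1 = R2 · (V_DC/V_out − 1) = 29.0 × (39.4/9.56 − 1) = 29.0 × 3.121 = 90.52 MΩ.

R1 ≈ 90.5 MΩ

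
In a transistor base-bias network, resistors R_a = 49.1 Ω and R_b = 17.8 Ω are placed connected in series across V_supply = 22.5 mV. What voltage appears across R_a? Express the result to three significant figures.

V ≈ 16.5 mV

ΣR = 49.1 + 17.8 = 66.90 Ω.
V = V_supply · R/ΣR = 22.5 × 0.7339 = 16.51 mV.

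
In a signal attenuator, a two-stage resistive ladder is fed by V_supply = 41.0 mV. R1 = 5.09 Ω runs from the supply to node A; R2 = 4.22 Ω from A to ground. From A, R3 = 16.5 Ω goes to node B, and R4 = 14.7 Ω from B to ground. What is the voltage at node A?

The second stage (R3 + R4 = 31.20 Ω) loads node A in parallel with R2.
R2 ‖ (R3+R4) = 3.717 Ω.
So V_A = 41.0 × 0.4221 = 17.30 mV.

V_A ≈ 17.3 mV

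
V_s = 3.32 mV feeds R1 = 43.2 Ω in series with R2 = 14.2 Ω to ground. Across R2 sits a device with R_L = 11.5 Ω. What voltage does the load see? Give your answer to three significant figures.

R2 ‖ R_L = (14.2 × 11.5)/(14.2 + 11.5) = 6.354 Ω.
Now apply the divider: V_out = 3.32 × 0.1282 = 0.4257 mV.

V_out ≈ 0.426 mV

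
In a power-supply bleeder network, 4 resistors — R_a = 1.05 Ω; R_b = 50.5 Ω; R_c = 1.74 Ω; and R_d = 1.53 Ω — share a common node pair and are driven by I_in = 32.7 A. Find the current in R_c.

I ≈ 8.54 A

ΣG = 1/1.05 + 1/50.5 + 1/1.74 + 1/1.53 = 2.200.
Current divider: I(R_c) = I_in · G_k/ΣG = 32.7 × (0.5747/2.200) = 32.7 × 0.2612 = 8.540 A.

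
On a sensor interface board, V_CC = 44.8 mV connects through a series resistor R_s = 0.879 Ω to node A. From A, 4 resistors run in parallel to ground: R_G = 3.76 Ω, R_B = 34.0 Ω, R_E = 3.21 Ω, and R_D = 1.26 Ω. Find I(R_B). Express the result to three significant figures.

Equivalent of the parallel group: R_p = 0.7140 Ω.
Node voltage V_A = V_CC · R_p/(R_s + R_p) = 44.8 × 0.4482 = 20.08 mV.
Branch current I = V_A/R_B = 20.08/34.0 = 0.5906 mA.

I ≈ 0.591 mA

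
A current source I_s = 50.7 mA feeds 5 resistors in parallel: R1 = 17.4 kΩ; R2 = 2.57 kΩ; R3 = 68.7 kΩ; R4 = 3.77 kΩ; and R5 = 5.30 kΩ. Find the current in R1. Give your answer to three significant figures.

ΣG = 1/17.4 + 1/2.57 + 1/68.7 + 1/3.77 + 1/5.30 = 0.9151.
R1 takes the fraction G_k/ΣG = 0.05747/0.9151 = 0.06281, so I = 50.7 × 0.06281 = 3.184 mA.

I ≈ 3.18 mA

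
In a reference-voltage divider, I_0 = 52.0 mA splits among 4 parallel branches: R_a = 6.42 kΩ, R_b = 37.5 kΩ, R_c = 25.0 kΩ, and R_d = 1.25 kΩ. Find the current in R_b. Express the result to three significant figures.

I ≈ 1.36 mA

Total conductance ΣG = 1/6.42 + 1/37.5 + 1/25.0 + 1/1.25 = 1.022 (units of 1/kΩ).
Current divider: I(R_b) = I_0 · G_k/ΣG = 52.0 × (0.02667/1.022) = 52.0 × 0.02608 = 1.356 mA.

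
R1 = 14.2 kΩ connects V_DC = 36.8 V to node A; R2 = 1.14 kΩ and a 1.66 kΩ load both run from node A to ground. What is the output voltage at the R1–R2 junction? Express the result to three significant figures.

The load sits in parallel with R2, giving an effective lower resistance R2' = R2·R_L/(R2+R_L) = 0.6759 kΩ.
Then V_out = V_DC · R2'/(R1 + R2') = 36.8 × 0.6759/14.88 = 1.672 V.

V_out ≈ 1.67 V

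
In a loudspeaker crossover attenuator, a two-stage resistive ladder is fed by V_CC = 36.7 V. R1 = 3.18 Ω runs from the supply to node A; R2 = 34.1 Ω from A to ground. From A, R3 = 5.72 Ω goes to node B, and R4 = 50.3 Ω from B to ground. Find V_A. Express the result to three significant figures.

V_A ≈ 31.9 V

Node A sees R2 in parallel with the series input of stage 2, R3 + R4 = 56.02 Ω.
R2 ‖ (R3+R4) = 21.20 Ω.
V_A = 36.7 × 21.20/(3.18 + 21.20) = 31.91 V.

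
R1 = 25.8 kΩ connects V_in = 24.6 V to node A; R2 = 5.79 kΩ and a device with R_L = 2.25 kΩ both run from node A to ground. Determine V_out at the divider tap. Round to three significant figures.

R2 ‖ R_L = (5.79 × 2.25)/(5.79 + 2.25) = 1.620 kΩ.
Now apply the divider: V_out = 24.6 × 0.05909 = 1.454 V.

V_out ≈ 1.45 V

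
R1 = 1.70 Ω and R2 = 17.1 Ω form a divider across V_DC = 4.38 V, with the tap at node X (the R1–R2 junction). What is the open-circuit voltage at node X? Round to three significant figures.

Open-circuit (no load on X): V_th = V_DC · R2/(R1 + R2) = 4.38 × 17.1/(1.700 + 17.1) = 3.984 V.

V_th ≈ 3.98 V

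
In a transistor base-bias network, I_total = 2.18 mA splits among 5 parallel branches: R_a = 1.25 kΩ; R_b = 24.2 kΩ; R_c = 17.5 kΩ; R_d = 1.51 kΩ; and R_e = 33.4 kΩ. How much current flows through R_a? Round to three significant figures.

I ≈ 1.10 mA

Total conductance ΣG = 1/1.25 + 1/24.2 + 1/17.5 + 1/1.51 + 1/33.4 = 1.591 (units of 1/kΩ).
By the current-divider rule, I = I_total · G_k/ΣG = 2.18 × 0.5029 = 1.096 mA.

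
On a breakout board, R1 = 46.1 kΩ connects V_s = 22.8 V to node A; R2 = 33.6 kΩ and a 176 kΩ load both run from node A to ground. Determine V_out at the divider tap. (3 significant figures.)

R2 ‖ R_L = (33.6 × 176)/(33.6 + 176) = 28.21 kΩ.
Then V_out = V_s · R2'/(R1 + R2') = 22.8 × 28.21/74.31 = 8.656 V.

V_out ≈ 8.66 V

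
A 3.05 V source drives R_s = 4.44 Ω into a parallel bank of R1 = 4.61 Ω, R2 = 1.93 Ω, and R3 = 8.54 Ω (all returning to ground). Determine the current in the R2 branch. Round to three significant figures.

I ≈ 0.330 A

Equivalent of the parallel group: R_p = 1.174 Ω.
V_A by voltage divider: V_A = 3.05 × 1.174/(4.44 + 1.174) = 0.6376 V.
Branch current I = V_A/R2 = 0.6376/1.93 = 0.3304 A.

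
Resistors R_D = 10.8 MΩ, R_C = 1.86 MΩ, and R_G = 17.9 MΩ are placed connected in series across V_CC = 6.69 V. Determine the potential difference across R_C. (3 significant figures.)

V ≈ 0.407 V

Total series resistance ΣR = 10.8 + 1.86 + 17.9 = 30.56 MΩ.
Voltage divider: V = V_CC · (1.860 / 30.56) = 6.69 × 0.06086 = 0.4072 V.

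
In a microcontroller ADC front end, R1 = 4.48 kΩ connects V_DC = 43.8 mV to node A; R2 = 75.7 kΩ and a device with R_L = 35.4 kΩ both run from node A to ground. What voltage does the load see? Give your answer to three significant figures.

V_out ≈ 36.9 mV

First combine the lower leg with the load: R2 ‖ R_L = 24.12 kΩ.
Voltage divider with the loaded lower leg: V_out = 43.8 × 24.12/(4.48 + 24.12) = 43.8 × 0.8434 = 36.94 mV.
(Unloaded it would be 41.4 mV; the load pulls it down.)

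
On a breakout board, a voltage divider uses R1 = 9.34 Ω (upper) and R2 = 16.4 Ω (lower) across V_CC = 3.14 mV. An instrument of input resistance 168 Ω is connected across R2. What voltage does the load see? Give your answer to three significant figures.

V_out ≈ 1.93 mV

The load sits in parallel with R2, giving an effective lower resistance R2' = R2·R_L/(R2+R_L) = 14.94 Ω.
Now apply the divider: V_out = 3.14 × 0.6153 = 1.932 mV.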